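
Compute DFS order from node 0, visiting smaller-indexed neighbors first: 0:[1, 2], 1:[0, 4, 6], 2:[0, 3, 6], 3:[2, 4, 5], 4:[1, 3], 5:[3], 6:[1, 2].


DFS stack-based: start with [0]
Visit order: [0, 1, 4, 3, 2, 6, 5]


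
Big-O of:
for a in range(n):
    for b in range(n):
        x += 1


Per nesting level: O(n) * O(n) = O(n^2)
Complexity: O(n^2)


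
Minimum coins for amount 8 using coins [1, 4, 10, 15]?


dp[0]=0; dp[i]=1+min(dp[i-c] for c in coins)
...dp[3]=3, dp[4]=1, dp[5]=2, dp[6]=3, dp[7]=4, dp[8]=2
Minimum coins for 8 = 2


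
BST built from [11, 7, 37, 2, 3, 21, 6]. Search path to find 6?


BST root = 11
Search for 6: compare at each node
Path: [11, 7, 2, 3, 6]


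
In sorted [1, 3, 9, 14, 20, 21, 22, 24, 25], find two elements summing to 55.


Two pointers: lo=0, hi=8
No pair sums to 55


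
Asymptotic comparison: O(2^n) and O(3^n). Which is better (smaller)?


exponential grows slower than exponential (base 3)
O(2^n) is asymptotically smaller; O(3^n) grows faster


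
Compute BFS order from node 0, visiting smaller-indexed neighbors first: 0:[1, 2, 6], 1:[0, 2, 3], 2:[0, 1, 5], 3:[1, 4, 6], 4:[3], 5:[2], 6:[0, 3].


BFS queue: start with [0]
Visit order: [0, 1, 2, 6, 3, 5, 4]


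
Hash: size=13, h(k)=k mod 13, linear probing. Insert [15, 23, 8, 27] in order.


Insertions: 15->slot 2; 23->slot 10; 8->slot 8; 27->slot 1
Table: [None, 27, 15, None, None, None, None, None, 8, None, 23, None, None]


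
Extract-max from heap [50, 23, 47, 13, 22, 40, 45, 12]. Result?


Max = 50
Replace root with last, heapify down
Resulting heap: [47, 23, 45, 13, 22, 40, 12]


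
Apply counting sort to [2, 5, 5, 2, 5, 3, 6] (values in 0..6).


Count array: [0, 0, 2, 1, 0, 3, 1]
Reconstruct: [2, 2, 3, 5, 5, 5, 6]


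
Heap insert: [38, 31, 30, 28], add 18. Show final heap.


Append 18: [38, 31, 30, 28, 18]
Bubble up: no swaps needed
Result: [38, 31, 30, 28, 18]


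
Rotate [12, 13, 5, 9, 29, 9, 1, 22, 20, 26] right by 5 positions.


Right rotate by 5: [9, 1, 22, 20, 26, 12, 13, 5, 9, 29]


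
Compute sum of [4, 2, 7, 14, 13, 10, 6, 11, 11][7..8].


Prefix sums: [0, 4, 6, 13, 27, 40, 50, 56, 67, 78]
Sum[7..8] = prefix[9] - prefix[7] = 78 - 56 = 22


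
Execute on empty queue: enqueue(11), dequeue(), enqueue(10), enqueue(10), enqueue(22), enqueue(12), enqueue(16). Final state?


enqueue(11) -> [11]
dequeue() returns 11 -> []
enqueue(10) -> [10]
enqueue(10) -> [10, 10]
enqueue(22) -> [10, 10, 22]
enqueue(12) -> [10, 10, 22, 12]
enqueue(16) -> [10, 10, 22, 12, 16]
Final queue (front to back): [10, 10, 22, 12, 16]


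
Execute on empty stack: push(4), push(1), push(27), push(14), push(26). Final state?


push(4) -> [4]
push(1) -> [4, 1]
push(27) -> [4, 1, 27]
push(14) -> [4, 1, 27, 14]
push(26) -> [4, 1, 27, 14, 26]
Final stack (bottom to top): [4, 1, 27, 14, 26]


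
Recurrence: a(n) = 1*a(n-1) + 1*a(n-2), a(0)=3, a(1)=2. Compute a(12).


Build bottom-up:
...a(10)=212, a(11)=343, a(12)=1*343+1*212=555


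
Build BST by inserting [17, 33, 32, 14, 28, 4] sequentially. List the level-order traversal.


Root = 17; build tree by BST insertion.
Level-Order traversal: [17, 14, 33, 4, 32, 28]


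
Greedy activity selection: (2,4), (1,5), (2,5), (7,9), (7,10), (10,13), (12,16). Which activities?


Greedy: pick earliest-ending, then skip overlaps.
Selected (3 activities): [(2, 4), (7, 9), (10, 13)]


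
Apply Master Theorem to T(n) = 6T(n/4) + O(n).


a=6, b=4, c=1. log_4(6)=1.292 > c=1. Case 1: O(n^log_b(a)) = O(n^1.292)
Complexity: O(n^1.292)


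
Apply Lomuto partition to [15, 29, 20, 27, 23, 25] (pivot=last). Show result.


Elements <= 25 go left of pivot.
Result: [15, 20, 23, 25, 29, 27], pivot at index 3


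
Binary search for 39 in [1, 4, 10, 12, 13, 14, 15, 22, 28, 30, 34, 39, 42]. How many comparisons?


Search for 39:
[0,12] mid=6 arr[6]=15
[7,12] mid=9 arr[9]=30
[10,12] mid=11 arr[11]=39
Total: 3 comparisons


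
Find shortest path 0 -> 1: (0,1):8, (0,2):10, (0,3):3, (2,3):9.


Dijkstra from 0:
Distances: {0: 0, 1: 8, 2: 10, 3: 3}
Shortest distance to 1 = 8, path = [0, 1]


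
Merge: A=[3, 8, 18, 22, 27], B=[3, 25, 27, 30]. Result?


Compare heads, take smaller each step.
Merged: [3, 3, 8, 18, 22, 25, 27, 27, 30]


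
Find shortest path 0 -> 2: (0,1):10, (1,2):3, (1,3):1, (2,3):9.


Dijkstra from 0:
Distances: {0: 0, 1: 10, 2: 13, 3: 11}
Shortest distance to 2 = 13, path = [0, 1, 2]


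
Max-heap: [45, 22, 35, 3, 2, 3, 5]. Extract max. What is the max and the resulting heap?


Max = 45
Replace root with last, heapify down
Resulting heap: [35, 22, 5, 3, 2, 3]


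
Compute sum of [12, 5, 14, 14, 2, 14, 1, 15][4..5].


Prefix sums: [0, 12, 17, 31, 45, 47, 61, 62, 77]
Sum[4..5] = prefix[6] - prefix[4] = 61 - 45 = 16


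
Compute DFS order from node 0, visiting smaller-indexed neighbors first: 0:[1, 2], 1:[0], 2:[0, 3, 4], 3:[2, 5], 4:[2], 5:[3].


DFS stack-based: start with [0]
Visit order: [0, 1, 2, 3, 5, 4]


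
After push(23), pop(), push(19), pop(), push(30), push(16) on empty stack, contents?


push(23) -> [23]
pop() returns 23 -> []
push(19) -> [19]
pop() returns 19 -> []
push(30) -> [30]
push(16) -> [30, 16]
Final stack (bottom to top): [30, 16]


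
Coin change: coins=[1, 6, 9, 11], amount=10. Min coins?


dp[0]=0; dp[i]=1+min(dp[i-c] for c in coins)
...dp[5]=5, dp[6]=1, dp[7]=2, dp[8]=3, dp[9]=1, dp[10]=2
Minimum coins for 10 = 2


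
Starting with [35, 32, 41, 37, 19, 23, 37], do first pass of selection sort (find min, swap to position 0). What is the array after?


After one pass: [19, 32, 41, 37, 35, 23, 37]


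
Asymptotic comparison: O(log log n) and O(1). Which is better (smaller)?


constant grows slower than double-logarithmic
O(1) is asymptotically smaller; O(log log n) grows faster


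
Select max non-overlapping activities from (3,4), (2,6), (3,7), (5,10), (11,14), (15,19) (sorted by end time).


Greedy: pick earliest-ending, then skip overlaps.
Selected (4 activities): [(3, 4), (5, 10), (11, 14), (15, 19)]


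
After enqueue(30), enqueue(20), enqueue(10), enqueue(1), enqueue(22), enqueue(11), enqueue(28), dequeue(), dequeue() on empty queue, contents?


enqueue(30) -> [30]
enqueue(20) -> [30, 20]
enqueue(10) -> [30, 20, 10]
enqueue(1) -> [30, 20, 10, 1]
enqueue(22) -> [30, 20, 10, 1, 22]
enqueue(11) -> [30, 20, 10, 1, 22, 11]
enqueue(28) -> [30, 20, 10, 1, 22, 11, 28]
dequeue() returns 30 -> [20, 10, 1, 22, 11, 28]
dequeue() returns 20 -> [10, 1, 22, 11, 28]
Final queue (front to back): [10, 1, 22, 11, 28]


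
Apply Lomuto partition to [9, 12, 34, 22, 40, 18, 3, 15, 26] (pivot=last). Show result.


Elements <= 26 go left of pivot.
Result: [9, 12, 22, 18, 3, 15, 26, 34, 40], pivot at index 6


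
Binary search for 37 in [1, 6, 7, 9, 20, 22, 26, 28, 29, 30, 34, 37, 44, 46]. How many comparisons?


Search for 37:
[0,13] mid=6 arr[6]=26
[7,13] mid=10 arr[10]=34
[11,13] mid=12 arr[12]=44
[11,11] mid=11 arr[11]=37
Total: 4 comparisons


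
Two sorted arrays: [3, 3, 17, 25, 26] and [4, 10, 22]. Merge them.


Compare heads, take smaller each step.
Merged: [3, 3, 4, 10, 17, 22, 25, 26]


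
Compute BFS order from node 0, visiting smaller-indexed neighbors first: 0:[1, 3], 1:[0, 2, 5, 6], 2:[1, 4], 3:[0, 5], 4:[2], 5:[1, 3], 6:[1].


BFS queue: start with [0]
Visit order: [0, 1, 3, 2, 5, 6, 4]


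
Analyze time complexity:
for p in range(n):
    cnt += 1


Per nesting level: O(n) = O(n)
Complexity: O(n)


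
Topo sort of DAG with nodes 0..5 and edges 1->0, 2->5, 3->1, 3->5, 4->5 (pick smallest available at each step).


Kahn's algorithm, process smallest node first
Order: [2, 3, 1, 0, 4, 5]


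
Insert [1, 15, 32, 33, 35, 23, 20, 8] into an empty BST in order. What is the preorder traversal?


Root = 1; build tree by BST insertion.
Preorder traversal: [1, 15, 8, 32, 23, 20, 33, 35]


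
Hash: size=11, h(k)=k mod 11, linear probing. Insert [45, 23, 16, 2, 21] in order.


Insertions: 45->slot 1; 23->slot 2; 16->slot 5; 2->slot 3; 21->slot 10
Table: [None, 45, 23, 2, None, 16, None, None, None, None, 21]


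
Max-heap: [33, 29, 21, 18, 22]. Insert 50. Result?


Append 50: [33, 29, 21, 18, 22, 50]
Bubble up: swap idx 5(50) with idx 2(21); swap idx 2(50) with idx 0(33)
Result: [50, 29, 33, 18, 22, 21]


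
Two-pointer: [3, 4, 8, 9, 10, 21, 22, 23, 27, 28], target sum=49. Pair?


Two pointers: lo=0, hi=9
Found pair: (21, 28) summing to 49


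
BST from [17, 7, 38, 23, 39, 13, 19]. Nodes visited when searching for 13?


BST root = 17
Search for 13: compare at each node
Path: [17, 7, 13]


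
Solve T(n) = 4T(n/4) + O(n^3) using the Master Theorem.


a=4, b=4, c=3. log_4(4)=1 < c=3. Case 3: O(n^c) = O(n^3)
Complexity: O(n^3)


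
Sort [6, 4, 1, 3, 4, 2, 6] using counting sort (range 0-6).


Count array: [0, 1, 1, 1, 2, 0, 2]
Reconstruct: [1, 2, 3, 4, 4, 6, 6]


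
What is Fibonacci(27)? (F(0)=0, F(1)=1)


F(n)=F(n-1)+F(n-2)
...F(25)=75025, F(26)=121393, F(27)=196418


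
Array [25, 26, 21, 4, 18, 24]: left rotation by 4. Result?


Left rotate by 4: [18, 24, 25, 26, 21, 4]


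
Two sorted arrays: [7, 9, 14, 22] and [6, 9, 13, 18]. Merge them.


Compare heads, take smaller each step.
Merged: [6, 7, 9, 9, 13, 14, 18, 22]


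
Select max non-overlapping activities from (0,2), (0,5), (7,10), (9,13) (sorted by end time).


Greedy: pick earliest-ending, then skip overlaps.
Selected (2 activities): [(0, 2), (7, 10)]


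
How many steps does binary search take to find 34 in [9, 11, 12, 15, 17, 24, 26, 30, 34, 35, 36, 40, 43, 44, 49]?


Search for 34:
[0,14] mid=7 arr[7]=30
[8,14] mid=11 arr[11]=40
[8,10] mid=9 arr[9]=35
[8,8] mid=8 arr[8]=34
Total: 4 comparisons


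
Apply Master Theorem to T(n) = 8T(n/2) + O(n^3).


a=8, b=2, c=3. log_2(8)=3 = c=3. Case 2: O(n^c log n) = O(n^3 log n)
Complexity: O(n^3 log n)


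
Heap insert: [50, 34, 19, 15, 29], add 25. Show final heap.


Append 25: [50, 34, 19, 15, 29, 25]
Bubble up: swap idx 5(25) with idx 2(19)
Result: [50, 34, 25, 15, 29, 19]


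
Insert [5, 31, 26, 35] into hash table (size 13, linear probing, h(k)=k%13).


Insertions: 5->slot 5; 31->slot 6; 26->slot 0; 35->slot 9
Table: [26, None, None, None, None, 5, 31, None, None, 35, None, None, None]


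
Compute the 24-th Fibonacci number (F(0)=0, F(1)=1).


F(n)=F(n-1)+F(n-2)
...F(22)=17711, F(23)=28657, F(24)=46368


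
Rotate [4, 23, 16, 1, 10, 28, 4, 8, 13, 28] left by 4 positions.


Left rotate by 4: [10, 28, 4, 8, 13, 28, 4, 23, 16, 1]


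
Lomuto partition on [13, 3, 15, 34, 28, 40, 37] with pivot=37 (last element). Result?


Elements <= 37 go left of pivot.
Result: [13, 3, 15, 34, 28, 37, 40], pivot at index 5


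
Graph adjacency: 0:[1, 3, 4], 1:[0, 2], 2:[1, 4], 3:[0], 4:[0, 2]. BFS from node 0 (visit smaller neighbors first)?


BFS queue: start with [0]
Visit order: [0, 1, 3, 4, 2]


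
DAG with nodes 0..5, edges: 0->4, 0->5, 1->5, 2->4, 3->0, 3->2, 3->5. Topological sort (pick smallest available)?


Kahn's algorithm, process smallest node first
Order: [1, 3, 0, 2, 4, 5]


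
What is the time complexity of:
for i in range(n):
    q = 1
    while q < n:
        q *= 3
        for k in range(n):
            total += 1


Per nesting level: O(n) * O(log n) * O(n) = O(n^2 log n)
Complexity: O(n^2 log n)


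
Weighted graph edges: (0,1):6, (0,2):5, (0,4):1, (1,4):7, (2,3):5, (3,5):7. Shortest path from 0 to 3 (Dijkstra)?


Dijkstra from 0:
Distances: {0: 0, 1: 6, 2: 5, 3: 10, 4: 1, 5: 17}
Shortest distance to 3 = 10, path = [0, 2, 3]


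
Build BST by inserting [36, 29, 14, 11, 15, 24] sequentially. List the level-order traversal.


Root = 36; build tree by BST insertion.
Level-Order traversal: [36, 29, 14, 11, 15, 24]


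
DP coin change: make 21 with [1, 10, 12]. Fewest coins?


dp[0]=0; dp[i]=1+min(dp[i-c] for c in coins)
...dp[16]=5, dp[17]=6, dp[18]=7, dp[19]=8, dp[20]=2, dp[21]=3
Minimum coins for 21 = 3


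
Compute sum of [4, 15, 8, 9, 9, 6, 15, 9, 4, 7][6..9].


Prefix sums: [0, 4, 19, 27, 36, 45, 51, 66, 75, 79, 86]
Sum[6..9] = prefix[10] - prefix[6] = 86 - 51 = 35


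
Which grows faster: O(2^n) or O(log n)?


logarithmic grows slower than exponential
O(log n) is asymptotically smaller; O(2^n) grows faster


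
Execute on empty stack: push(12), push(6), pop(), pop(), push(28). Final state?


push(12) -> [12]
push(6) -> [12, 6]
pop() returns 6 -> [12]
pop() returns 12 -> []
push(28) -> [28]
Final stack (bottom to top): [28]


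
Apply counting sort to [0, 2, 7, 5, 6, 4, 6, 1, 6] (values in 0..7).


Count array: [1, 1, 1, 0, 1, 1, 3, 1]
Reconstruct: [0, 1, 2, 4, 5, 6, 6, 6, 7]


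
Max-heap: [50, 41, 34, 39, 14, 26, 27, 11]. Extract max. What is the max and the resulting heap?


Max = 50
Replace root with last, heapify down
Resulting heap: [41, 39, 34, 11, 14, 26, 27]


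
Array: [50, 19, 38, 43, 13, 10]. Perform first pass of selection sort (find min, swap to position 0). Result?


After one pass: [10, 19, 38, 43, 13, 50]


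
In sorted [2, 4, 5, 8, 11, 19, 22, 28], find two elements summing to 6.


Two pointers: lo=0, hi=7
Found pair: (2, 4) summing to 6


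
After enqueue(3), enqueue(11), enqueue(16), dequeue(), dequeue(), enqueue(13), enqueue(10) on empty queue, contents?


enqueue(3) -> [3]
enqueue(11) -> [3, 11]
enqueue(16) -> [3, 11, 16]
dequeue() returns 3 -> [11, 16]
dequeue() returns 11 -> [16]
enqueue(13) -> [16, 13]
enqueue(10) -> [16, 13, 10]
Final queue (front to back): [16, 13, 10]


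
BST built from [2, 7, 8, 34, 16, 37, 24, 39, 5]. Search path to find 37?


BST root = 2
Search for 37: compare at each node
Path: [2, 7, 8, 34, 37]


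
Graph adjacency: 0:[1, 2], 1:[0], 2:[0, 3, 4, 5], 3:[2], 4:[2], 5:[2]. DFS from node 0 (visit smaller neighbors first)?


DFS stack-based: start with [0]
Visit order: [0, 1, 2, 3, 4, 5]


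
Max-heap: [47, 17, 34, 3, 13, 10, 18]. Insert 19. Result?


Append 19: [47, 17, 34, 3, 13, 10, 18, 19]
Bubble up: swap idx 7(19) with idx 3(3); swap idx 3(19) with idx 1(17)
Result: [47, 19, 34, 17, 13, 10, 18, 3]


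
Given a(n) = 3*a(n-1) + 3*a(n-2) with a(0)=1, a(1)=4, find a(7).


Build bottom-up:
...a(5)=819, a(6)=3105, a(7)=3*3105+3*819=11772


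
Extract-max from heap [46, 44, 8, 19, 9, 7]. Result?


Max = 46
Replace root with last, heapify down
Resulting heap: [44, 19, 8, 7, 9]


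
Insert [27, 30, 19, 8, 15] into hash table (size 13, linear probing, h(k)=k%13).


Insertions: 27->slot 1; 30->slot 4; 19->slot 6; 8->slot 8; 15->slot 2
Table: [None, 27, 15, None, 30, None, 19, None, 8, None, None, None, None]


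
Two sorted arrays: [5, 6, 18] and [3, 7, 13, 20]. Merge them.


Compare heads, take smaller each step.
Merged: [3, 5, 6, 7, 13, 18, 20]


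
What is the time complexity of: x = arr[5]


Analysis: constant-time operation, no loop
Complexity: O(1)


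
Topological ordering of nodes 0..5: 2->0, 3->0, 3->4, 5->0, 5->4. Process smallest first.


Kahn's algorithm, process smallest node first
Order: [1, 2, 3, 5, 0, 4]


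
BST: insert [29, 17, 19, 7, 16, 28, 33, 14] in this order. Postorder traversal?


Root = 29; build tree by BST insertion.
Postorder traversal: [14, 16, 7, 28, 19, 17, 33, 29]


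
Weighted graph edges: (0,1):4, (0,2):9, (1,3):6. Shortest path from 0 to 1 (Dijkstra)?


Dijkstra from 0:
Distances: {0: 0, 1: 4, 2: 9, 3: 10}
Shortest distance to 1 = 4, path = [0, 1]


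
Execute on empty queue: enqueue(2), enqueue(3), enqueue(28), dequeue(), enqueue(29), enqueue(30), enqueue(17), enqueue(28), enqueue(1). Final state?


enqueue(2) -> [2]
enqueue(3) -> [2, 3]
enqueue(28) -> [2, 3, 28]
dequeue() returns 2 -> [3, 28]
enqueue(29) -> [3, 28, 29]
enqueue(30) -> [3, 28, 29, 30]
enqueue(17) -> [3, 28, 29, 30, 17]
enqueue(28) -> [3, 28, 29, 30, 17, 28]
enqueue(1) -> [3, 28, 29, 30, 17, 28, 1]
Final queue (front to back): [3, 28, 29, 30, 17, 28, 1]


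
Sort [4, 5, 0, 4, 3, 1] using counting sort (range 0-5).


Count array: [1, 1, 0, 1, 2, 1]
Reconstruct: [0, 1, 3, 4, 4, 5]


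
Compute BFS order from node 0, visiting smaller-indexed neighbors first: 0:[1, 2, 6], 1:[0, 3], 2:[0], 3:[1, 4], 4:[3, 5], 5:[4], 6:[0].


BFS queue: start with [0]
Visit order: [0, 1, 2, 6, 3, 4, 5]


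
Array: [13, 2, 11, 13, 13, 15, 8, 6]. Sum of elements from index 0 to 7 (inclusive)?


Prefix sums: [0, 13, 15, 26, 39, 52, 67, 75, 81]
Sum[0..7] = prefix[8] - prefix[0] = 81 - 0 = 81


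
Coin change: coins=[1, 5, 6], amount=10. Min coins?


dp[0]=0; dp[i]=1+min(dp[i-c] for c in coins)
...dp[5]=1, dp[6]=1, dp[7]=2, dp[8]=3, dp[9]=4, dp[10]=2
Minimum coins for 10 = 2


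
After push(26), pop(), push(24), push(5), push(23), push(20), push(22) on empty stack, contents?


push(26) -> [26]
pop() returns 26 -> []
push(24) -> [24]
push(5) -> [24, 5]
push(23) -> [24, 5, 23]
push(20) -> [24, 5, 23, 20]
push(22) -> [24, 5, 23, 20, 22]
Final stack (bottom to top): [24, 5, 23, 20, 22]


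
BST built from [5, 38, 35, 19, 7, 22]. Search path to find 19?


BST root = 5
Search for 19: compare at each node
Path: [5, 38, 35, 19]


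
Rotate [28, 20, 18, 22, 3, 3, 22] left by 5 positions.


Left rotate by 5: [3, 22, 28, 20, 18, 22, 3]


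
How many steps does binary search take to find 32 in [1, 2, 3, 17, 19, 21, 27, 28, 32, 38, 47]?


Search for 32:
[0,10] mid=5 arr[5]=21
[6,10] mid=8 arr[8]=32
Total: 2 comparisons


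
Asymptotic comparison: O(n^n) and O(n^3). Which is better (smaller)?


cubic grows slower than n^n
O(n^3) is asymptotically smaller; O(n^n) grows faster


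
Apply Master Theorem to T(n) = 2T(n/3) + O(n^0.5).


a=2, b=3, c=0.5. log_3(2)=0.631 > c=0.5. Case 1: O(n^log_b(a)) = O(n^0.631)
Complexity: O(n^0.631)


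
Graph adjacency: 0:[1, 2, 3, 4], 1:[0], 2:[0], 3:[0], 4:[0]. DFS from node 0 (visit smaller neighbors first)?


DFS stack-based: start with [0]
Visit order: [0, 1, 2, 3, 4]


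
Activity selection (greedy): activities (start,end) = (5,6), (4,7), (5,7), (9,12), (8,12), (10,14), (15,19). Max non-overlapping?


Greedy: pick earliest-ending, then skip overlaps.
Selected (3 activities): [(5, 6), (9, 12), (15, 19)]


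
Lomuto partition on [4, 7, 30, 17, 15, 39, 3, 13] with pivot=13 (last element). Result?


Elements <= 13 go left of pivot.
Result: [4, 7, 3, 13, 15, 39, 30, 17], pivot at index 3


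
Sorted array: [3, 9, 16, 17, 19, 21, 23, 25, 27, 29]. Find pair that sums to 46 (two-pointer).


Two pointers: lo=0, hi=9
Found pair: (17, 29) summing to 46


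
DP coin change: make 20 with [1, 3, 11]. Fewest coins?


dp[0]=0; dp[i]=1+min(dp[i-c] for c in coins)
...dp[15]=3, dp[16]=4, dp[17]=3, dp[18]=4, dp[19]=5, dp[20]=4
Minimum coins for 20 = 4


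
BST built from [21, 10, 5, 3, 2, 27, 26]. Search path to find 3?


BST root = 21
Search for 3: compare at each node
Path: [21, 10, 5, 3]


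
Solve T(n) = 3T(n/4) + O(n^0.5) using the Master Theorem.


a=3, b=4, c=0.5. log_4(3)=0.792 > c=0.5. Case 1: O(n^log_b(a)) = O(n^0.792)
Complexity: O(n^0.792)


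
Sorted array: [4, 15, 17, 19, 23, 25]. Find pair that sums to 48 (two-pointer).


Two pointers: lo=0, hi=5
Found pair: (23, 25) summing to 48


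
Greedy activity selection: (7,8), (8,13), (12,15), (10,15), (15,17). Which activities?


Greedy: pick earliest-ending, then skip overlaps.
Selected (3 activities): [(7, 8), (8, 13), (15, 17)]


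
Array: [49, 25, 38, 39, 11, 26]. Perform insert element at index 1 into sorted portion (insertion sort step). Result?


After one pass: [25, 49, 38, 39, 11, 26]


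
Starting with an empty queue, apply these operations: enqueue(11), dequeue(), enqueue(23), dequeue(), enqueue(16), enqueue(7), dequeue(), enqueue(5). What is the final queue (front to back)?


enqueue(11) -> [11]
dequeue() returns 11 -> []
enqueue(23) -> [23]
dequeue() returns 23 -> []
enqueue(16) -> [16]
enqueue(7) -> [16, 7]
dequeue() returns 16 -> [7]
enqueue(5) -> [7, 5]
Final queue (front to back): [7, 5]


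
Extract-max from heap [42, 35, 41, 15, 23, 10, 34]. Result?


Max = 42
Replace root with last, heapify down
Resulting heap: [41, 35, 34, 15, 23, 10]


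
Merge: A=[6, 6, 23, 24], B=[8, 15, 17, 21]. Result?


Compare heads, take smaller each step.
Merged: [6, 6, 8, 15, 17, 21, 23, 24]


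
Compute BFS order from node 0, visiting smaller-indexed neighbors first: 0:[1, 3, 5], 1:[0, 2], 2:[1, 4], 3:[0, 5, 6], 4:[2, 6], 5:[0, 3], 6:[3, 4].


BFS queue: start with [0]
Visit order: [0, 1, 3, 5, 2, 6, 4]


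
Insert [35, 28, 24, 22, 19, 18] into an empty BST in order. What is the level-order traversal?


Root = 35; build tree by BST insertion.
Level-Order traversal: [35, 28, 24, 22, 19, 18]


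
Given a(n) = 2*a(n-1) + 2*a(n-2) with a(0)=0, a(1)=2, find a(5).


Build bottom-up:
...a(3)=12, a(4)=32, a(5)=2*32+2*12=88


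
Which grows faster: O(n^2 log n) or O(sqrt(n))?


sublinear grows slower than n^2 log n
O(sqrt(n)) is asymptotically smaller; O(n^2 log n) grows faster


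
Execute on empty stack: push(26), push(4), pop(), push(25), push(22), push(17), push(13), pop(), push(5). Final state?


push(26) -> [26]
push(4) -> [26, 4]
pop() returns 4 -> [26]
push(25) -> [26, 25]
push(22) -> [26, 25, 22]
push(17) -> [26, 25, 22, 17]
push(13) -> [26, 25, 22, 17, 13]
pop() returns 13 -> [26, 25, 22, 17]
push(5) -> [26, 25, 22, 17, 5]
Final stack (bottom to top): [26, 25, 22, 17, 5]


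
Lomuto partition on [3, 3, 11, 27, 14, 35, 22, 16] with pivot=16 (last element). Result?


Elements <= 16 go left of pivot.
Result: [3, 3, 11, 14, 16, 35, 22, 27], pivot at index 4


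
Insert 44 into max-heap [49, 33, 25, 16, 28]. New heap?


Append 44: [49, 33, 25, 16, 28, 44]
Bubble up: swap idx 5(44) with idx 2(25)
Result: [49, 33, 44, 16, 28, 25]


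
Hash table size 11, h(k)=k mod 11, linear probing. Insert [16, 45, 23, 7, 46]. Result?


Insertions: 16->slot 5; 45->slot 1; 23->slot 2; 7->slot 7; 46->slot 3
Table: [None, 45, 23, 46, None, 16, None, 7, None, None, None]


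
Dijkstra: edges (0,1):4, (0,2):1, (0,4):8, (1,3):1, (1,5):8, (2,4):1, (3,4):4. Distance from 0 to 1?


Dijkstra from 0:
Distances: {0: 0, 1: 4, 2: 1, 3: 5, 4: 2, 5: 12}
Shortest distance to 1 = 4, path = [0, 1]


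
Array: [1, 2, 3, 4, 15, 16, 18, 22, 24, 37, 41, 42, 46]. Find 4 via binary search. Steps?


Search for 4:
[0,12] mid=6 arr[6]=18
[0,5] mid=2 arr[2]=3
[3,5] mid=4 arr[4]=15
[3,3] mid=3 arr[3]=4
Total: 4 comparisons


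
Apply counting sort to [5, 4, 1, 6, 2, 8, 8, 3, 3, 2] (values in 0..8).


Count array: [0, 1, 2, 2, 1, 1, 1, 0, 2]
Reconstruct: [1, 2, 2, 3, 3, 4, 5, 6, 8, 8]


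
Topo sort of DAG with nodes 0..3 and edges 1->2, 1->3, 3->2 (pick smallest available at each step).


Kahn's algorithm, process smallest node first
Order: [0, 1, 3, 2]


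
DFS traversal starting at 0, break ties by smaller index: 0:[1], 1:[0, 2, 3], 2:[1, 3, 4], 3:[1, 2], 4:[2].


DFS stack-based: start with [0]
Visit order: [0, 1, 2, 3, 4]


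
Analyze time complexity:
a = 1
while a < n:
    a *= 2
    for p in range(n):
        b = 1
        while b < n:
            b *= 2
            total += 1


Per nesting level: O(log n) * O(n) * O(log n) = O(n (log n)^2)
Complexity: O(n (log n)^2)


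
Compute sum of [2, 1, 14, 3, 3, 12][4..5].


Prefix sums: [0, 2, 3, 17, 20, 23, 35]
Sum[4..5] = prefix[6] - prefix[4] = 35 - 20 = 15


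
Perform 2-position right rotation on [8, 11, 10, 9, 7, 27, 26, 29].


Right rotate by 2: [26, 29, 8, 11, 10, 9, 7, 27]


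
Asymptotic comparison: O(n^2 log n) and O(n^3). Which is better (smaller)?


n^2 log n grows slower than cubic
O(n^2 log n) is asymptotically smaller; O(n^3) grows faster


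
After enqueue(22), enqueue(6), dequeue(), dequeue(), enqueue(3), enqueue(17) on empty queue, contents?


enqueue(22) -> [22]
enqueue(6) -> [22, 6]
dequeue() returns 22 -> [6]
dequeue() returns 6 -> []
enqueue(3) -> [3]
enqueue(17) -> [3, 17]
Final queue (front to back): [3, 17]


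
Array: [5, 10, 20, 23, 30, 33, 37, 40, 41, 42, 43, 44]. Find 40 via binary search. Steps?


Search for 40:
[0,11] mid=5 arr[5]=33
[6,11] mid=8 arr[8]=41
[6,7] mid=6 arr[6]=37
[7,7] mid=7 arr[7]=40
Total: 4 comparisons


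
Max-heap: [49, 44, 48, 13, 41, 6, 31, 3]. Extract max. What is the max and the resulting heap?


Max = 49
Replace root with last, heapify down
Resulting heap: [48, 44, 31, 13, 41, 6, 3]


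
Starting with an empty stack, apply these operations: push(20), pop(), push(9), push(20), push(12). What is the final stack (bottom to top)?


push(20) -> [20]
pop() returns 20 -> []
push(9) -> [9]
push(20) -> [9, 20]
push(12) -> [9, 20, 12]
Final stack (bottom to top): [9, 20, 12]


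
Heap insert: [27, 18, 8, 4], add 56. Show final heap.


Append 56: [27, 18, 8, 4, 56]
Bubble up: swap idx 4(56) with idx 1(18); swap idx 1(56) with idx 0(27)
Result: [56, 27, 8, 4, 18]


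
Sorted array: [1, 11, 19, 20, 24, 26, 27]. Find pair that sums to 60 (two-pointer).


Two pointers: lo=0, hi=6
No pair sums to 60


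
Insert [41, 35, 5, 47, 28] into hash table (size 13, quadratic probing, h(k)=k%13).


Insertions: 41->slot 2; 35->slot 9; 5->slot 5; 47->slot 8; 28->slot 3
Table: [None, None, 41, 28, None, 5, None, None, 47, 35, None, None, None]


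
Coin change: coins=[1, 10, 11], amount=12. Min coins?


dp[0]=0; dp[i]=1+min(dp[i-c] for c in coins)
...dp[7]=7, dp[8]=8, dp[9]=9, dp[10]=1, dp[11]=1, dp[12]=2
Minimum coins for 12 = 2


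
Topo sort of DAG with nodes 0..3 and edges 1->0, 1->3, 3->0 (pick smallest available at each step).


Kahn's algorithm, process smallest node first
Order: [1, 2, 3, 0]


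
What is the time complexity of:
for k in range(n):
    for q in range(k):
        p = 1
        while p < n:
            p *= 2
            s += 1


Per nesting level: O(n) * O(n) [triangular over k] * O(log n) = O(n^2 log n)
Complexity: O(n^2 log n)


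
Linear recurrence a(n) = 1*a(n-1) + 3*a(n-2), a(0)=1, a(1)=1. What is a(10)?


Build bottom-up:
...a(8)=508, a(9)=1159, a(10)=1*1159+3*508=2683


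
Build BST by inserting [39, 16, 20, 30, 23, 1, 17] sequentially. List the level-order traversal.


Root = 39; build tree by BST insertion.
Level-Order traversal: [39, 16, 1, 20, 17, 30, 23]


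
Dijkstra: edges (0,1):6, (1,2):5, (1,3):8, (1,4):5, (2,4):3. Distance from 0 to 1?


Dijkstra from 0:
Distances: {0: 0, 1: 6, 2: 11, 3: 14, 4: 11}
Shortest distance to 1 = 6, path = [0, 1]


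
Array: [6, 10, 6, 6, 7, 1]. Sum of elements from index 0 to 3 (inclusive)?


Prefix sums: [0, 6, 16, 22, 28, 35, 36]
Sum[0..3] = prefix[4] - prefix[0] = 28 - 0 = 28


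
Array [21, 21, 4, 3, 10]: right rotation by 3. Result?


Right rotate by 3: [4, 3, 10, 21, 21]


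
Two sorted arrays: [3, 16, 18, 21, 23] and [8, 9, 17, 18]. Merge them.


Compare heads, take smaller each step.
Merged: [3, 8, 9, 16, 17, 18, 18, 21, 23]


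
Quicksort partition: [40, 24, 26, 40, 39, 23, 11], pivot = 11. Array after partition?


Elements <= 11 go left of pivot.
Result: [11, 24, 26, 40, 39, 23, 40], pivot at index 0


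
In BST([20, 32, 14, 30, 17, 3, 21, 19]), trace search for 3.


BST root = 20
Search for 3: compare at each node
Path: [20, 14, 3]


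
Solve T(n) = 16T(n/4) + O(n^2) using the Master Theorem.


a=16, b=4, c=2. log_4(16)=2 = c=2. Case 2: O(n^c log n) = O(n^2 log n)
Complexity: O(n^2 log n)


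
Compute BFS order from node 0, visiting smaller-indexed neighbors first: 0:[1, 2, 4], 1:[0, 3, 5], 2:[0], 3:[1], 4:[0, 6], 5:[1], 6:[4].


BFS queue: start with [0]
Visit order: [0, 1, 2, 4, 3, 5, 6]


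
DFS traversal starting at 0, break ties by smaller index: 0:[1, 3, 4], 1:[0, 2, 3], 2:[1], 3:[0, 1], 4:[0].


DFS stack-based: start with [0]
Visit order: [0, 1, 2, 3, 4]


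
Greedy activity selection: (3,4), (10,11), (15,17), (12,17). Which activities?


Greedy: pick earliest-ending, then skip overlaps.
Selected (3 activities): [(3, 4), (10, 11), (15, 17)]


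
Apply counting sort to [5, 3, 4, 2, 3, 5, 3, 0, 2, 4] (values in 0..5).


Count array: [1, 0, 2, 3, 2, 2]
Reconstruct: [0, 2, 2, 3, 3, 3, 4, 4, 5, 5]


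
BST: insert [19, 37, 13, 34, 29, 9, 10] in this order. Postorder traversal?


Root = 19; build tree by BST insertion.
Postorder traversal: [10, 9, 13, 29, 34, 37, 19]


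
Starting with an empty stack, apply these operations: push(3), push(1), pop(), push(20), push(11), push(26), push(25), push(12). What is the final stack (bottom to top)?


push(3) -> [3]
push(1) -> [3, 1]
pop() returns 1 -> [3]
push(20) -> [3, 20]
push(11) -> [3, 20, 11]
push(26) -> [3, 20, 11, 26]
push(25) -> [3, 20, 11, 26, 25]
push(12) -> [3, 20, 11, 26, 25, 12]
Final stack (bottom to top): [3, 20, 11, 26, 25, 12]


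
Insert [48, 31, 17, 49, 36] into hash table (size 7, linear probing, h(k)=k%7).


Insertions: 48->slot 6; 31->slot 3; 17->slot 4; 49->slot 0; 36->slot 1
Table: [49, 36, None, 31, 17, None, 48]


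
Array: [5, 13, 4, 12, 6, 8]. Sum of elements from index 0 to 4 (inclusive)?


Prefix sums: [0, 5, 18, 22, 34, 40, 48]
Sum[0..4] = prefix[5] - prefix[0] = 40 - 0 = 40


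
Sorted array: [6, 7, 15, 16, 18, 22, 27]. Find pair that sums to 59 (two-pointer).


Two pointers: lo=0, hi=6
No pair sums to 59


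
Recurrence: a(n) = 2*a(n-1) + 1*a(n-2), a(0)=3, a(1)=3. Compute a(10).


Build bottom-up:
...a(8)=1731, a(9)=4179, a(10)=2*4179+1*1731=10089


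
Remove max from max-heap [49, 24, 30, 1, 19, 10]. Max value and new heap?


Max = 49
Replace root with last, heapify down
Resulting heap: [30, 24, 10, 1, 19]


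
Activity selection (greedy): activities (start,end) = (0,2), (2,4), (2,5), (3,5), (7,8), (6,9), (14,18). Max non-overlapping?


Greedy: pick earliest-ending, then skip overlaps.
Selected (4 activities): [(0, 2), (2, 4), (7, 8), (14, 18)]


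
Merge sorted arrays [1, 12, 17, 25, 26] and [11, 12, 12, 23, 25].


Compare heads, take smaller each step.
Merged: [1, 11, 12, 12, 12, 17, 23, 25, 25, 26]


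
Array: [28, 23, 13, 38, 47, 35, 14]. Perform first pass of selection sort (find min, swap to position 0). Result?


After one pass: [13, 23, 28, 38, 47, 35, 14]


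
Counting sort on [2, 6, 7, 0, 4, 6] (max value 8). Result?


Count array: [1, 0, 1, 0, 1, 0, 2, 1, 0]
Reconstruct: [0, 2, 4, 6, 6, 7]


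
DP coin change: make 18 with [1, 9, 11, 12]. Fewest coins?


dp[0]=0; dp[i]=1+min(dp[i-c] for c in coins)
...dp[13]=2, dp[14]=3, dp[15]=4, dp[16]=5, dp[17]=6, dp[18]=2
Minimum coins for 18 = 2


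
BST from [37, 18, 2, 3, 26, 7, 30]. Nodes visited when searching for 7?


BST root = 37
Search for 7: compare at each node
Path: [37, 18, 2, 3, 7]


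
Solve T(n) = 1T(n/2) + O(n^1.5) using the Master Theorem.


a=1, b=2, c=1.5. log_2(1)=0 < c=1.5. Case 3: O(n^c) = O(n^1.500)
Complexity: O(n^1.500)


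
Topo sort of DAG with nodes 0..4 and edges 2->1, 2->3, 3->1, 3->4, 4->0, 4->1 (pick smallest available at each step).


Kahn's algorithm, process smallest node first
Order: [2, 3, 4, 0, 1]


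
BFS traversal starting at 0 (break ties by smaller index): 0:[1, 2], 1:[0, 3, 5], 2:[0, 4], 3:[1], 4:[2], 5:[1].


BFS queue: start with [0]
Visit order: [0, 1, 2, 3, 5, 4]


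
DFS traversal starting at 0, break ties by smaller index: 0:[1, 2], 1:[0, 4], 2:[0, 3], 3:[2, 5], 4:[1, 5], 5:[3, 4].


DFS stack-based: start with [0]
Visit order: [0, 1, 4, 5, 3, 2]


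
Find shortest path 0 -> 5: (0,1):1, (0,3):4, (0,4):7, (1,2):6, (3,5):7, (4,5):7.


Dijkstra from 0:
Distances: {0: 0, 1: 1, 2: 7, 3: 4, 4: 7, 5: 11}
Shortest distance to 5 = 11, path = [0, 3, 5]


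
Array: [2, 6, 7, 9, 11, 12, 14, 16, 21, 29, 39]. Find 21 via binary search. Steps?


Search for 21:
[0,10] mid=5 arr[5]=12
[6,10] mid=8 arr[8]=21
Total: 2 comparisons


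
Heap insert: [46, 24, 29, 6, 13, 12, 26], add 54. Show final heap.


Append 54: [46, 24, 29, 6, 13, 12, 26, 54]
Bubble up: swap idx 7(54) with idx 3(6); swap idx 3(54) with idx 1(24); swap idx 1(54) with idx 0(46)
Result: [54, 46, 29, 24, 13, 12, 26, 6]


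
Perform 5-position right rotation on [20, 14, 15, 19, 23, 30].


Right rotate by 5: [14, 15, 19, 23, 30, 20]


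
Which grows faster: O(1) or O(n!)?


constant grows slower than factorial
O(1) is asymptotically smaller; O(n!) grows faster


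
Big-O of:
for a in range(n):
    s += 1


Per nesting level: O(n) = O(n)
Complexity: O(n)


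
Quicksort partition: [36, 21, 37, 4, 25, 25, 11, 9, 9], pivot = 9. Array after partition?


Elements <= 9 go left of pivot.
Result: [4, 9, 9, 36, 25, 25, 11, 21, 37], pivot at index 2


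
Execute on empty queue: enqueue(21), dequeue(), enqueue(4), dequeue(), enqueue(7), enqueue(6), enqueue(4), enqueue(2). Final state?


enqueue(21) -> [21]
dequeue() returns 21 -> []
enqueue(4) -> [4]
dequeue() returns 4 -> []
enqueue(7) -> [7]
enqueue(6) -> [7, 6]
enqueue(4) -> [7, 6, 4]
enqueue(2) -> [7, 6, 4, 2]
Final queue (front to back): [7, 6, 4, 2]


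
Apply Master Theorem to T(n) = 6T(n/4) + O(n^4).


a=6, b=4, c=4. log_4(6)=1.292 < c=4. Case 3: O(n^c) = O(n^4)
Complexity: O(n^4)


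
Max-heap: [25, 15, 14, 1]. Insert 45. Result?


Append 45: [25, 15, 14, 1, 45]
Bubble up: swap idx 4(45) with idx 1(15); swap idx 1(45) with idx 0(25)
Result: [45, 25, 14, 1, 15]


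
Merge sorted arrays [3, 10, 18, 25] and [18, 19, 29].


Compare heads, take smaller each step.
Merged: [3, 10, 18, 18, 19, 25, 29]


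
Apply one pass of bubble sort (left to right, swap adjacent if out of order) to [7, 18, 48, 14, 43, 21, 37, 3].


After one pass: [7, 18, 14, 43, 21, 37, 3, 48]


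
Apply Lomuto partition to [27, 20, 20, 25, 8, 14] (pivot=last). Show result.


Elements <= 14 go left of pivot.
Result: [8, 14, 20, 25, 27, 20], pivot at index 1


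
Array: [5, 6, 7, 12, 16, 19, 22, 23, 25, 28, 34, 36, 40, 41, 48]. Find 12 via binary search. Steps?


Search for 12:
[0,14] mid=7 arr[7]=23
[0,6] mid=3 arr[3]=12
Total: 2 comparisons


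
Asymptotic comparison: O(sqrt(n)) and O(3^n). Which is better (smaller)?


sublinear grows slower than exponential (base 3)
O(sqrt(n)) is asymptotically smaller; O(3^n) grows faster


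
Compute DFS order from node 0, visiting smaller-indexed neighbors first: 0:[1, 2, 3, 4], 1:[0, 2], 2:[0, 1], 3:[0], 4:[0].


DFS stack-based: start with [0]
Visit order: [0, 1, 2, 3, 4]


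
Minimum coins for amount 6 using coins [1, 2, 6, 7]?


dp[0]=0; dp[i]=1+min(dp[i-c] for c in coins)
...dp[1]=1, dp[2]=1, dp[3]=2, dp[4]=2, dp[5]=3, dp[6]=1
Minimum coins for 6 = 1


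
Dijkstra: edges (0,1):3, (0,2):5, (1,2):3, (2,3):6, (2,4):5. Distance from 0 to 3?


Dijkstra from 0:
Distances: {0: 0, 1: 3, 2: 5, 3: 11, 4: 10}
Shortest distance to 3 = 11, path = [0, 2, 3]


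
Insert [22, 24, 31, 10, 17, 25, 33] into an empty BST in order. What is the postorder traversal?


Root = 22; build tree by BST insertion.
Postorder traversal: [17, 10, 25, 33, 31, 24, 22]


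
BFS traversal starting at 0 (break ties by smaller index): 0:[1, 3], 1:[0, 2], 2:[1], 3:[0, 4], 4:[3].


BFS queue: start with [0]
Visit order: [0, 1, 3, 2, 4]


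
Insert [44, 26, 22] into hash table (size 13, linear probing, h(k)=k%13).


Insertions: 44->slot 5; 26->slot 0; 22->slot 9
Table: [26, None, None, None, None, 44, None, None, None, 22, None, None, None]


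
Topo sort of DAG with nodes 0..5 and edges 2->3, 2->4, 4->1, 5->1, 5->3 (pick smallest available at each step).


Kahn's algorithm, process smallest node first
Order: [0, 2, 4, 5, 1, 3]


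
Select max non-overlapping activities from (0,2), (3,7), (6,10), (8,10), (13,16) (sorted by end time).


Greedy: pick earliest-ending, then skip overlaps.
Selected (4 activities): [(0, 2), (3, 7), (8, 10), (13, 16)]


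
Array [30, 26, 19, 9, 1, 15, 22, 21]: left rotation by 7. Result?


Left rotate by 7: [21, 30, 26, 19, 9, 1, 15, 22]


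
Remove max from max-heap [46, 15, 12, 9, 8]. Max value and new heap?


Max = 46
Replace root with last, heapify down
Resulting heap: [15, 9, 12, 8]


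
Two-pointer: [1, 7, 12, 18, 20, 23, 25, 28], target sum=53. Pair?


Two pointers: lo=0, hi=7
Found pair: (25, 28) summing to 53


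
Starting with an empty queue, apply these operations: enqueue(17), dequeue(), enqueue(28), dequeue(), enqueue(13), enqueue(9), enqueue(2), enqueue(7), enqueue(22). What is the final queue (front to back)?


enqueue(17) -> [17]
dequeue() returns 17 -> []
enqueue(28) -> [28]
dequeue() returns 28 -> []
enqueue(13) -> [13]
enqueue(9) -> [13, 9]
enqueue(2) -> [13, 9, 2]
enqueue(7) -> [13, 9, 2, 7]
enqueue(22) -> [13, 9, 2, 7, 22]
Final queue (front to back): [13, 9, 2, 7, 22]


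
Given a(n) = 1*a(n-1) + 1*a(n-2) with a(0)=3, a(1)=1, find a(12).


Build bottom-up:
...a(10)=157, a(11)=254, a(12)=1*254+1*157=411


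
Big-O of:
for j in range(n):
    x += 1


Per nesting level: O(n) = O(n)
Complexity: O(n)


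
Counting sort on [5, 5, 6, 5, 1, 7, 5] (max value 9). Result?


Count array: [0, 1, 0, 0, 0, 4, 1, 1, 0, 0]
Reconstruct: [1, 5, 5, 5, 5, 6, 7]


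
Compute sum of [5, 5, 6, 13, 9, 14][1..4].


Prefix sums: [0, 5, 10, 16, 29, 38, 52]
Sum[1..4] = prefix[5] - prefix[1] = 38 - 5 = 33


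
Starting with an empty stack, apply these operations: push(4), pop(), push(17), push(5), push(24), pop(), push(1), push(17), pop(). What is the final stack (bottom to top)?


push(4) -> [4]
pop() returns 4 -> []
push(17) -> [17]
push(5) -> [17, 5]
push(24) -> [17, 5, 24]
pop() returns 24 -> [17, 5]
push(1) -> [17, 5, 1]
push(17) -> [17, 5, 1, 17]
pop() returns 17 -> [17, 5, 1]
Final stack (bottom to top): [17, 5, 1]


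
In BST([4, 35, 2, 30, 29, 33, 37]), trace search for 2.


BST root = 4
Search for 2: compare at each node
Path: [4, 2]


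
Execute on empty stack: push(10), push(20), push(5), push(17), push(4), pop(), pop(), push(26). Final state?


push(10) -> [10]
push(20) -> [10, 20]
push(5) -> [10, 20, 5]
push(17) -> [10, 20, 5, 17]
push(4) -> [10, 20, 5, 17, 4]
pop() returns 4 -> [10, 20, 5, 17]
pop() returns 17 -> [10, 20, 5]
push(26) -> [10, 20, 5, 26]
Final stack (bottom to top): [10, 20, 5, 26]


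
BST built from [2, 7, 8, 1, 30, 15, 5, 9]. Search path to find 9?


BST root = 2
Search for 9: compare at each node
Path: [2, 7, 8, 30, 15, 9]


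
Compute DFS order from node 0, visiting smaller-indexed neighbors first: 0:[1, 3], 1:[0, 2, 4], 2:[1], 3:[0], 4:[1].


DFS stack-based: start with [0]
Visit order: [0, 1, 2, 4, 3]


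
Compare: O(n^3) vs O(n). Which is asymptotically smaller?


linear grows slower than cubic
O(n) is asymptotically smaller; O(n^3) grows faster


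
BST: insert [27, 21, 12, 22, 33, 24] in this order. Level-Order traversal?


Root = 27; build tree by BST insertion.
Level-Order traversal: [27, 21, 33, 12, 22, 24]


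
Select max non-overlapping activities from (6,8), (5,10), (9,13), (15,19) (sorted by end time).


Greedy: pick earliest-ending, then skip overlaps.
Selected (3 activities): [(6, 8), (9, 13), (15, 19)]


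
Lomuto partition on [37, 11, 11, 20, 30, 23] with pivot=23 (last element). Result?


Elements <= 23 go left of pivot.
Result: [11, 11, 20, 23, 30, 37], pivot at index 3


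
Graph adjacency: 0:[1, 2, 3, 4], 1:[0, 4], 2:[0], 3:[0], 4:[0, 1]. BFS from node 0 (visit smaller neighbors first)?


BFS queue: start with [0]
Visit order: [0, 1, 2, 3, 4]
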